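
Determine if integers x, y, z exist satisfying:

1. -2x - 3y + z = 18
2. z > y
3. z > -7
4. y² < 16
Yes

Take x = -8, y = 0, z = 2. Substituting into each constraint:
  (1) -2(-8) - 3(0) + 2 = 18 ✓
  (2) 2 > 0 ✓
  (3) 2 > -7 ✓
  (4) y² = (0)² = 0, and 0 < 16 ✓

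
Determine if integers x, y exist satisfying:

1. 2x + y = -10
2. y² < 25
Yes

Take x = -5, y = 0. Substituting into each constraint:
  (1) 2(-5) + 0 = -10 ✓
  (2) y² = (0)² = 0, and 0 < 25 ✓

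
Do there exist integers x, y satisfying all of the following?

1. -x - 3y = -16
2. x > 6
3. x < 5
No

A contradictory subset is {x > 6, x < 5}. No integer assignment can satisfy these jointly:

  - x > 6: bounds one variable relative to a constant
  - x < 5: bounds one variable relative to a constant

Direct contradiction: the bounds on x require x ≥ 7 and x ≤ 4 simultaneously, which is empty.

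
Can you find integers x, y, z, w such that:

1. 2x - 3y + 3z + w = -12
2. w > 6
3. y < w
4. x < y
Yes

Take x = 1, y = 2, z = -5, w = 7. Substituting into each constraint:
  (1) 2(1) - 3(2) + 3(-5) + 7 = -12 ✓
  (2) 7 > 6 ✓
  (3) 2 < 7 ✓
  (4) 1 < 2 ✓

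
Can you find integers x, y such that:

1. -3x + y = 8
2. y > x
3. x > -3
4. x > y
No

A contradictory subset is {y > x, x > y}. No integer assignment can satisfy these jointly:

  - y > x: bounds one variable relative to another variable
  - x > y: bounds one variable relative to another variable

Direct contradiction: y > x and x > y cannot both hold.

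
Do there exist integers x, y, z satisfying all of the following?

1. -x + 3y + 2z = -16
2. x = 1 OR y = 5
Yes

Take x = 31, y = 5, z = 0. Substituting into each constraint:
  (1) (-31) + 3(5) + 2(0) = -16 ✓
  (2) y = 5, target 5 ✓ (second branch holds)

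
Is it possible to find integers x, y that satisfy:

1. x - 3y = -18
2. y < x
Yes

Take x = 12, y = 10. Substituting into each constraint:
  (1) 12 - 3(10) = -18 ✓
  (2) 10 < 12 ✓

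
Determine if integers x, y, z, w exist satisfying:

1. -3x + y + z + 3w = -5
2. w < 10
Yes

Take x = 0, y = 0, z = -5, w = 0. Substituting into each constraint:
  (1) -3(0) + 0 + (-5) + 3(0) = -5 ✓
  (2) 0 < 10 ✓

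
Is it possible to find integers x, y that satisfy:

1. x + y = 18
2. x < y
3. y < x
No

A contradictory subset is {x < y, y < x}. No integer assignment can satisfy these jointly:

  - x < y: bounds one variable relative to another variable
  - y < x: bounds one variable relative to another variable

Direct contradiction: y > x and x > y cannot both hold.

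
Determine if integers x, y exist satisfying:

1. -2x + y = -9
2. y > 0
Yes

Take x = 5, y = 1. Substituting into each constraint:
  (1) -2(5) + 1 = -9 ✓
  (2) 1 > 0 ✓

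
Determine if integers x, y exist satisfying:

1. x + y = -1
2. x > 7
Yes

Take x = 8, y = -9. Substituting into each constraint:
  (1) 8 + (-9) = -1 ✓
  (2) 8 > 7 ✓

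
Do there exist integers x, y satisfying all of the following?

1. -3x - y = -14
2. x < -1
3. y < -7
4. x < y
No

A contradictory subset is {-3x - y = -14, y < -7, x < y}. No integer assignment can satisfy these jointly:

  - -3x - y = -14: is a linear equation tying the variables together
  - y < -7: bounds one variable relative to a constant
  - x < y: bounds one variable relative to another variable

Propagating the comparison: x < y and y ≤ -8 give x ≤ -9. Range argument: with x ∈ [−∞, -9], y ∈ [−∞, -8], the left side of the equation is at least 35, but the right side is -14 < 35. No integer solution exists.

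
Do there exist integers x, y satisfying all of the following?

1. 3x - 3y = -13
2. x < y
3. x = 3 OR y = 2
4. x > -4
No

Even the single constraint (3x - 3y = -13) is infeasible over the integers.

  - 3x - 3y = -13: every term on the left is divisible by 3, so the LHS ≡ 0 (mod 3), but the RHS -13 is not — no integer solution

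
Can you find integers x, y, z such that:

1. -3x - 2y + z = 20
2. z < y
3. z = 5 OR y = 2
Yes

Take x = -8, y = 2, z = 0. Substituting into each constraint:
  (1) -3(-8) - 2(2) + 0 = 20 ✓
  (2) 0 < 2 ✓
  (3) y = 2, target 2 ✓ (second branch holds)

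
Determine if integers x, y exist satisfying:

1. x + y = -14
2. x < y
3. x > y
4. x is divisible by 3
No

A contradictory subset is {x < y, x > y}. No integer assignment can satisfy these jointly:

  - x < y: bounds one variable relative to another variable
  - x > y: bounds one variable relative to another variable

Direct contradiction: y > x and x > y cannot both hold.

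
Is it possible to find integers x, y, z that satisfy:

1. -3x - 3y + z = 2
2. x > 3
Yes

Take x = 4, y = 0, z = 14. Substituting into each constraint:
  (1) -3(4) - 3(0) + 14 = 2 ✓
  (2) 4 > 3 ✓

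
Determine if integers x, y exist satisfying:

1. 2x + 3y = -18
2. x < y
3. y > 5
Yes

Take x = -18, y = 6. Substituting into each constraint:
  (1) 2(-18) + 3(6) = -18 ✓
  (2) -18 < 6 ✓
  (3) 6 > 5 ✓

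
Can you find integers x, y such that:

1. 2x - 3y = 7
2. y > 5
Yes

Take x = 14, y = 7. Substituting into each constraint:
  (1) 2(14) - 3(7) = 7 ✓
  (2) 7 > 5 ✓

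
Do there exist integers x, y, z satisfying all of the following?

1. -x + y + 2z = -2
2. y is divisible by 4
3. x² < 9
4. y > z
Yes

Take x = 0, y = 0, z = -1. Substituting into each constraint:
  (1) 0 + 0 + 2(-1) = -2 ✓
  (2) 0 = 4 × 0, remainder 0 ✓
  (3) x² = (0)² = 0, and 0 < 9 ✓
  (4) 0 > -1 ✓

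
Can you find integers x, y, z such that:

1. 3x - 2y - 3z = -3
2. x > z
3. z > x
No

A contradictory subset is {x > z, z > x}. No integer assignment can satisfy these jointly:

  - x > z: bounds one variable relative to another variable
  - z > x: bounds one variable relative to another variable

Direct contradiction: x > z and z > x cannot both hold.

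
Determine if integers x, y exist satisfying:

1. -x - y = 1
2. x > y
Yes

Take x = 0, y = -1. Substituting into each constraint:
  (1) 0 + 1 = 1 ✓
  (2) 0 > -1 ✓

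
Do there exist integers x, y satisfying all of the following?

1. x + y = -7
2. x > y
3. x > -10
Yes

Take x = 0, y = -7. Substituting into each constraint:
  (1) 0 + (-7) = -7 ✓
  (2) 0 > -7 ✓
  (3) 0 > -10 ✓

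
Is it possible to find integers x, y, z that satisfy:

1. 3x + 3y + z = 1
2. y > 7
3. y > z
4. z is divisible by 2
Yes

Take x = -7, y = 8, z = -2. Substituting into each constraint:
  (1) 3(-7) + 3(8) + (-2) = 1 ✓
  (2) 8 > 7 ✓
  (3) 8 > -2 ✓
  (4) -2 = 2 × -1, remainder 0 ✓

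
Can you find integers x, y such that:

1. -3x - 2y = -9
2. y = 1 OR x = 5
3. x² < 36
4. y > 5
No

A contradictory subset is {-3x - 2y = -9, y = 1 OR x = 5, y > 5}. No integer assignment can satisfy these jointly:

  - -3x - 2y = -9: is a linear equation tying the variables together
  - y = 1 OR x = 5: forces a choice: either y = 1 or x = 5
  - y > 5: bounds one variable relative to a constant

Split on the disjunction (y = 1 OR x = 5):
  • If y = 1: this contradicts the bound y ≥ 6.
  • If x = 5: the equation forces y = -3, which contradicts the bound y ≥ 6.
Both branches are infeasible, so the system has no integer solution.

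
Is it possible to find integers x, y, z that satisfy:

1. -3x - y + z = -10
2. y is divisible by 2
Yes

Take x = 0, y = 0, z = -10. Substituting into each constraint:
  (1) -3(0) + 0 + (-10) = -10 ✓
  (2) 0 = 2 × 0, remainder 0 ✓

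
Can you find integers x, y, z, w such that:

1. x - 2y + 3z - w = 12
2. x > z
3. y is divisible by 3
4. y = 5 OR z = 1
Yes

Take x = 2, y = 0, z = 1, w = -7. Substituting into each constraint:
  (1) 2 - 2(0) + 3(1) + 7 = 12 ✓
  (2) 2 > 1 ✓
  (3) 0 = 3 × 0, remainder 0 ✓
  (4) z = 1, target 1 ✓ (second branch holds)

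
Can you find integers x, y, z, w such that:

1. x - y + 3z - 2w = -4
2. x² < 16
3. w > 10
Yes

Take x = 0, y = -18, z = 0, w = 11. Substituting into each constraint:
  (1) 0 + 18 + 3(0) - 2(11) = -4 ✓
  (2) x² = (0)² = 0, and 0 < 16 ✓
  (3) 11 > 10 ✓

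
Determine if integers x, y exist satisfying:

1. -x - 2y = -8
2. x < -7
Yes

Take x = -8, y = 8. Substituting into each constraint:
  (1) 8 - 2(8) = -8 ✓
  (2) -8 < -7 ✓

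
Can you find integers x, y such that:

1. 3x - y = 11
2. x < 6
Yes

Take x = 0, y = -11. Substituting into each constraint:
  (1) 3(0) + 11 = 11 ✓
  (2) 0 < 6 ✓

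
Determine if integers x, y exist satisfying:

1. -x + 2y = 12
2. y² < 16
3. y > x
Yes

Take x = -12, y = 0. Substituting into each constraint:
  (1) 12 + 2(0) = 12 ✓
  (2) y² = (0)² = 0, and 0 < 16 ✓
  (3) 0 > -12 ✓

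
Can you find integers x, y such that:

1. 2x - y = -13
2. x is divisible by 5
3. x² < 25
Yes

Take x = 0, y = 13. Substituting into each constraint:
  (1) 2(0) + (-13) = -13 ✓
  (2) 0 = 5 × 0, remainder 0 ✓
  (3) x² = (0)² = 0, and 0 < 25 ✓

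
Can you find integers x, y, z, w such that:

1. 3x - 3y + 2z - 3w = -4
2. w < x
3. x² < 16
Yes

Take x = 0, y = 1, z = -2, w = -1. Substituting into each constraint:
  (1) 3(0) - 3(1) + 2(-2) - 3(-1) = -4 ✓
  (2) -1 < 0 ✓
  (3) x² = (0)² = 0, and 0 < 16 ✓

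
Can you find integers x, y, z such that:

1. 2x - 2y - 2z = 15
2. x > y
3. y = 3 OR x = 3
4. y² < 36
No

Even the single constraint (2x - 2y - 2z = 15) is infeasible over the integers.

  - 2x - 2y - 2z = 15: every term on the left is divisible by 2, so the LHS ≡ 0 (mod 2), but the RHS 15 is not — no integer solution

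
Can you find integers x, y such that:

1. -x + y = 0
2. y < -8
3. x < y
No

A contradictory subset is {-x + y = 0, x < y}. No integer assignment can satisfy these jointly:

  - -x + y = 0: is a linear equation tying the variables together
  - x < y: bounds one variable relative to another variable

From the equation, x − y = 0, i.e. y − x = 0; but y > x requires y − x ≥ 1. Contradiction.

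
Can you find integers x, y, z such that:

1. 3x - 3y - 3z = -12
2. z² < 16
Yes

Take x = -4, y = 0, z = 0. Substituting into each constraint:
  (1) 3(-4) - 3(0) - 3(0) = -12 ✓
  (2) z² = (0)² = 0, and 0 < 16 ✓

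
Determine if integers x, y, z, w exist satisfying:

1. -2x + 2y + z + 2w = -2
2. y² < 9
Yes

Take x = 1, y = 0, z = 0, w = 0. Substituting into each constraint:
  (1) -2(1) + 2(0) + 0 + 2(0) = -2 ✓
  (2) y² = (0)² = 0, and 0 < 9 ✓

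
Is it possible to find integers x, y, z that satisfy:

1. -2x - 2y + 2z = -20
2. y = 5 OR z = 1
Yes

Take x = 0, y = 5, z = -5. Substituting into each constraint:
  (1) -2(0) - 2(5) + 2(-5) = -20 ✓
  (2) y = 5, target 5 ✓ (first branch holds)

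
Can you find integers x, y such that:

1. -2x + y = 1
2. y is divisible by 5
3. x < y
Yes

Take x = 2, y = 5. Substituting into each constraint:
  (1) -2(2) + 5 = 1 ✓
  (2) 5 = 5 × 1, remainder 0 ✓
  (3) 2 < 5 ✓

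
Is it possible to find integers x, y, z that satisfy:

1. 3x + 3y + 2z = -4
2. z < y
Yes

Take x = -4, y = 2, z = 1. Substituting into each constraint:
  (1) 3(-4) + 3(2) + 2(1) = -4 ✓
  (2) 1 < 2 ✓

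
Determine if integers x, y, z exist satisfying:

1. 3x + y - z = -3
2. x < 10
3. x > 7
Yes

Take x = 8, y = -27, z = 0. Substituting into each constraint:
  (1) 3(8) + (-27) + 0 = -3 ✓
  (2) 8 < 10 ✓
  (3) 8 > 7 ✓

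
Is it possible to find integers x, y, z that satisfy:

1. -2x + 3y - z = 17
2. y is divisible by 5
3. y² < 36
Yes

Take x = 0, y = 0, z = -17. Substituting into each constraint:
  (1) -2(0) + 3(0) + 17 = 17 ✓
  (2) 0 = 5 × 0, remainder 0 ✓
  (3) y² = (0)² = 0, and 0 < 36 ✓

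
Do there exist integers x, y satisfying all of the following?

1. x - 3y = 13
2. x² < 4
Yes

Take x = 1, y = -4. Substituting into each constraint:
  (1) 1 - 3(-4) = 13 ✓
  (2) x² = (1)² = 1, and 1 < 4 ✓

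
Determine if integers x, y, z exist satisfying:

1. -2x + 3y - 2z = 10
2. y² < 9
Yes

Take x = -5, y = 0, z = 0. Substituting into each constraint:
  (1) -2(-5) + 3(0) - 2(0) = 10 ✓
  (2) y² = (0)² = 0, and 0 < 9 ✓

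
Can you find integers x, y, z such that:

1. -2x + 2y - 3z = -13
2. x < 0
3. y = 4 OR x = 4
Yes

Take x = -3, y = 4, z = 9. Substituting into each constraint:
  (1) -2(-3) + 2(4) - 3(9) = -13 ✓
  (2) -3 < 0 ✓
  (3) y = 4, target 4 ✓ (first branch holds)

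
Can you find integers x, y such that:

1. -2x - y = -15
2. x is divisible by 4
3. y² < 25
Yes

Take x = 8, y = -1. Substituting into each constraint:
  (1) -2(8) + 1 = -15 ✓
  (2) 8 = 4 × 2, remainder 0 ✓
  (3) y² = (-1)² = 1, and 1 < 25 ✓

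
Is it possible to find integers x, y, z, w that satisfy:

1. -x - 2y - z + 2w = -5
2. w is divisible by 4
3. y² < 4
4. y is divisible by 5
Yes

Take x = 5, y = 0, z = 0, w = 0. Substituting into each constraint:
  (1) (-5) - 2(0) + 0 + 2(0) = -5 ✓
  (2) 0 = 4 × 0, remainder 0 ✓
  (3) y² = (0)² = 0, and 0 < 4 ✓
  (4) 0 = 5 × 0, remainder 0 ✓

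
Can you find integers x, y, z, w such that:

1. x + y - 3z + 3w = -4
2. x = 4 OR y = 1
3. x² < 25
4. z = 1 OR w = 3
Yes

Take x = 4, y = -5, z = 1, w = 0. Substituting into each constraint:
  (1) 4 + (-5) - 3(1) + 3(0) = -4 ✓
  (2) x = 4, target 4 ✓ (first branch holds)
  (3) x² = (4)² = 16, and 16 < 25 ✓
  (4) z = 1, target 1 ✓ (first branch holds)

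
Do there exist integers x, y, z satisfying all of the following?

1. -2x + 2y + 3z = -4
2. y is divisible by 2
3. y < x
Yes

Take x = 2, y = 0, z = 0. Substituting into each constraint:
  (1) -2(2) + 2(0) + 3(0) = -4 ✓
  (2) 0 = 2 × 0, remainder 0 ✓
  (3) 0 < 2 ✓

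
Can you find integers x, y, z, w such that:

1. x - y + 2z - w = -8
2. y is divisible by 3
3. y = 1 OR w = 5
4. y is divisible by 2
Yes

Take x = 1, y = 0, z = -2, w = 5. Substituting into each constraint:
  (1) 1 + 0 + 2(-2) + (-5) = -8 ✓
  (2) 0 = 3 × 0, remainder 0 ✓
  (3) w = 5, target 5 ✓ (second branch holds)
  (4) 0 = 2 × 0, remainder 0 ✓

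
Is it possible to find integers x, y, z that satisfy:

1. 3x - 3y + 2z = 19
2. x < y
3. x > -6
Yes

Take x = 0, y = 1, z = 11. Substituting into each constraint:
  (1) 3(0) - 3(1) + 2(11) = 19 ✓
  (2) 0 < 1 ✓
  (3) 0 > -6 ✓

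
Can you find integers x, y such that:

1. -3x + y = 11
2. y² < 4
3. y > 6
No

A contradictory subset is {y² < 4, y > 6}. No integer assignment can satisfy these jointly:

  - y² < 4: restricts y to |y| ≤ 1
  - y > 6: bounds one variable relative to a constant

Direct contradiction: the bounds on y require y ≥ 7 and y ≤ 1 simultaneously, which is empty.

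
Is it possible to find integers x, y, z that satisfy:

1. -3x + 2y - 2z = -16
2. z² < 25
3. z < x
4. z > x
No

A contradictory subset is {z < x, z > x}. No integer assignment can satisfy these jointly:

  - z < x: bounds one variable relative to another variable
  - z > x: bounds one variable relative to another variable

Direct contradiction: x > z and z > x cannot both hold.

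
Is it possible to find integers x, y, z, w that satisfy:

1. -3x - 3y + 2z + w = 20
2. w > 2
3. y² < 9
Yes

Take x = -5, y = 0, z = 1, w = 3. Substituting into each constraint:
  (1) -3(-5) - 3(0) + 2(1) + 3 = 20 ✓
  (2) 3 > 2 ✓
  (3) y² = (0)² = 0, and 0 < 9 ✓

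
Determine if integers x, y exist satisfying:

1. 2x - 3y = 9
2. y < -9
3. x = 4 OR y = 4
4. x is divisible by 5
No

A contradictory subset is {2x - 3y = 9, y < -9, x = 4 OR y = 4}. No integer assignment can satisfy these jointly:

  - 2x - 3y = 9: is a linear equation tying the variables together
  - y < -9: bounds one variable relative to a constant
  - x = 4 OR y = 4: forces a choice: either x = 4 or y = 4

Split on the disjunction (x = 4 OR y = 4):
  • If x = 4: with x = 4, every remaining term of the linear equation is divisible by 3, so the left side is ≡ 0 (mod 3); but the right side 1 ≡ 1 (mod 3). No integers can satisfy it.
  • If y = 4: this contradicts the bound y ≤ -10.
Both branches are infeasible, so the system has no integer solution.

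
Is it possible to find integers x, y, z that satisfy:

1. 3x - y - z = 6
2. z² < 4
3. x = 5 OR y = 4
Yes

Take x = 3, y = 4, z = -1. Substituting into each constraint:
  (1) 3(3) + (-4) + 1 = 6 ✓
  (2) z² = (-1)² = 1, and 1 < 4 ✓
  (3) y = 4, target 4 ✓ (second branch holds)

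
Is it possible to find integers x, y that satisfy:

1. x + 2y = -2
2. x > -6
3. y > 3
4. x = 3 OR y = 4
No

A contradictory subset is {x + 2y = -2, x > -6, y > 3}. No integer assignment can satisfy these jointly:

  - x + 2y = -2: is a linear equation tying the variables together
  - x > -6: bounds one variable relative to a constant
  - y > 3: bounds one variable relative to a constant

Range argument: with x ∈ [-5, ∞], y ∈ [4, ∞], the left side of the equation is at least 3, but the right side is -2 < 3. No integer solution exists.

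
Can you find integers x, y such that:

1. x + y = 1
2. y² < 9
Yes

Take x = 1, y = 0. Substituting into each constraint:
  (1) 1 + 0 = 1 ✓
  (2) y² = (0)² = 0, and 0 < 9 ✓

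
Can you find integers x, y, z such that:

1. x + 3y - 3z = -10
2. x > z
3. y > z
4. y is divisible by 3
Yes

Take x = -16, y = -15, z = -17. Substituting into each constraint:
  (1) (-16) + 3(-15) - 3(-17) = -10 ✓
  (2) -16 > -17 ✓
  (3) -15 > -17 ✓
  (4) -15 = 3 × -5, remainder 0 ✓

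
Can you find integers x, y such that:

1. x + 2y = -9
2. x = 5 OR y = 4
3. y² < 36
Yes

Take x = -17, y = 4. Substituting into each constraint:
  (1) (-17) + 2(4) = -9 ✓
  (2) y = 4, target 4 ✓ (second branch holds)
  (3) y² = (4)² = 16, and 16 < 36 ✓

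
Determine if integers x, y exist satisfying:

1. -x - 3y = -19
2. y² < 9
Yes

Take x = 19, y = 0. Substituting into each constraint:
  (1) (-19) - 3(0) = -19 ✓
  (2) y² = (0)² = 0, and 0 < 9 ✓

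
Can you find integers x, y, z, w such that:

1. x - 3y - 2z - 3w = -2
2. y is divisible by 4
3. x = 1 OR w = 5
Yes

Take x = 1, y = 0, z = -6, w = 5. Substituting into each constraint:
  (1) 1 - 3(0) - 2(-6) - 3(5) = -2 ✓
  (2) 0 = 4 × 0, remainder 0 ✓
  (3) x = 1, target 1 ✓ (first branch holds)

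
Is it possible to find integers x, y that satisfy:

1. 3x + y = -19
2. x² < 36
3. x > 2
Yes

Take x = 3, y = -28. Substituting into each constraint:
  (1) 3(3) + (-28) = -19 ✓
  (2) x² = (3)² = 9, and 9 < 36 ✓
  (3) 3 > 2 ✓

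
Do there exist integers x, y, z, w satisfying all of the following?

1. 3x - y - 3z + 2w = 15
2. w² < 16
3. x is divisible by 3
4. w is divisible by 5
Yes

Take x = 0, y = -15, z = 0, w = 0. Substituting into each constraint:
  (1) 3(0) + 15 - 3(0) + 2(0) = 15 ✓
  (2) w² = (0)² = 0, and 0 < 16 ✓
  (3) 0 = 3 × 0, remainder 0 ✓
  (4) 0 = 5 × 0, remainder 0 ✓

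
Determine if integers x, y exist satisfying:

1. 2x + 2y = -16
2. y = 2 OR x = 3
Yes

Take x = -10, y = 2. Substituting into each constraint:
  (1) 2(-10) + 2(2) = -16 ✓
  (2) y = 2, target 2 ✓ (first branch holds)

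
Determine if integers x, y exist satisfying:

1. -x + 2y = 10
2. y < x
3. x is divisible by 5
Yes

Take x = 20, y = 15. Substituting into each constraint:
  (1) (-20) + 2(15) = 10 ✓
  (2) 15 < 20 ✓
  (3) 20 = 5 × 4, remainder 0 ✓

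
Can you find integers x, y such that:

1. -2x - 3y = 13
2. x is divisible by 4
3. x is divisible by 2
Yes

Take x = 4, y = -7. Substituting into each constraint:
  (1) -2(4) - 3(-7) = 13 ✓
  (2) 4 = 4 × 1, remainder 0 ✓
  (3) 4 = 2 × 2, remainder 0 ✓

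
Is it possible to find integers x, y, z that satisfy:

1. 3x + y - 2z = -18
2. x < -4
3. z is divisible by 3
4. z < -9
Yes

Take x = -14, y = 0, z = -12. Substituting into each constraint:
  (1) 3(-14) + 0 - 2(-12) = -18 ✓
  (2) -14 < -4 ✓
  (3) -12 = 3 × -4, remainder 0 ✓
  (4) -12 < -9 ✓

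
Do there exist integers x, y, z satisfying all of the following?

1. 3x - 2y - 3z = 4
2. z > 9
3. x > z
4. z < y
Yes

Take x = 22, y = 13, z = 12. Substituting into each constraint:
  (1) 3(22) - 2(13) - 3(12) = 4 ✓
  (2) 12 > 9 ✓
  (3) 22 > 12 ✓
  (4) 12 < 13 ✓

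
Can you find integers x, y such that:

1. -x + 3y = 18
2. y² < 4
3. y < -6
No

A contradictory subset is {y² < 4, y < -6}. No integer assignment can satisfy these jointly:

  - y² < 4: restricts y to |y| ≤ 1
  - y < -6: bounds one variable relative to a constant

Direct contradiction: the bounds on y require y ≥ -1 and y ≤ -7 simultaneously, which is empty.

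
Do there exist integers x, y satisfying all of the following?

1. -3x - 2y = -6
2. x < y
Yes

Take x = 0, y = 3. Substituting into each constraint:
  (1) -3(0) - 2(3) = -6 ✓
  (2) 0 < 3 ✓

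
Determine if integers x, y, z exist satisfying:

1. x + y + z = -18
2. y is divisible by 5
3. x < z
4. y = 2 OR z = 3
Yes

Take x = -21, y = 0, z = 3. Substituting into each constraint:
  (1) (-21) + 0 + 3 = -18 ✓
  (2) 0 = 5 × 0, remainder 0 ✓
  (3) -21 < 3 ✓
  (4) z = 3, target 3 ✓ (second branch holds)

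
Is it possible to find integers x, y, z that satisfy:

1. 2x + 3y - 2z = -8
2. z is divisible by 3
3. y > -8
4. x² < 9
Yes

Take x = 2, y = -4, z = 0. Substituting into each constraint:
  (1) 2(2) + 3(-4) - 2(0) = -8 ✓
  (2) 0 = 3 × 0, remainder 0 ✓
  (3) -4 > -8 ✓
  (4) x² = (2)² = 4, and 4 < 9 ✓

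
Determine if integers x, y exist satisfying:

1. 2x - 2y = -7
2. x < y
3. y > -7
No

Even the single constraint (2x - 2y = -7) is infeasible over the integers.

  - 2x - 2y = -7: every term on the left is divisible by 2, so the LHS ≡ 0 (mod 2), but the RHS -7 is not — no integer solution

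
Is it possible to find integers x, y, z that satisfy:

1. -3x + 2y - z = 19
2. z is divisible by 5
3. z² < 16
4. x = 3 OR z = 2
Yes

Take x = 3, y = 14, z = 0. Substituting into each constraint:
  (1) -3(3) + 2(14) + 0 = 19 ✓
  (2) 0 = 5 × 0, remainder 0 ✓
  (3) z² = (0)² = 0, and 0 < 16 ✓
  (4) x = 3, target 3 ✓ (first branch holds)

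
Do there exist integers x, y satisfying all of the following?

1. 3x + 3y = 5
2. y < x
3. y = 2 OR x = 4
No

Even the single constraint (3x + 3y = 5) is infeasible over the integers.

  - 3x + 3y = 5: every term on the left is divisible by 3, so the LHS ≡ 0 (mod 3), but the RHS 5 is not — no integer solution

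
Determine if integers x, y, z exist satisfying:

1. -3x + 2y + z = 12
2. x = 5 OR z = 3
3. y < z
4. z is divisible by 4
No

A contradictory subset is {-3x + 2y + z = 12, x = 5 OR z = 3, z is divisible by 4}. No integer assignment can satisfy these jointly:

  - -3x + 2y + z = 12: is a linear equation tying the variables together
  - x = 5 OR z = 3: forces a choice: either x = 5 or z = 3
  - z is divisible by 4: restricts z to multiples of 4

Split on the disjunction (x = 5 OR z = 3):
  • If x = 5: with x = 5, writing z = 4z', every remaining term of the linear equation is divisible by 2, so the left side is ≡ 0 (mod 2); but the right side 27 ≡ 1 (mod 2). No integers can satisfy it.
  • If z = 3: this contradicts the divisibility constraint — 3 is not a multiple of 4.
Both branches are infeasible, so the system has no integer solution.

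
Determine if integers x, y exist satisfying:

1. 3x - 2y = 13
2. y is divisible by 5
Yes

Take x = 1, y = -5. Substituting into each constraint:
  (1) 3(1) - 2(-5) = 13 ✓
  (2) -5 = 5 × -1, remainder 0 ✓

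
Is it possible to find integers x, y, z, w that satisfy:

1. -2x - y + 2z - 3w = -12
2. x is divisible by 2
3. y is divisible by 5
Yes

Take x = 0, y = 0, z = 0, w = 4. Substituting into each constraint:
  (1) -2(0) + 0 + 2(0) - 3(4) = -12 ✓
  (2) 0 = 2 × 0, remainder 0 ✓
  (3) 0 = 5 × 0, remainder 0 ✓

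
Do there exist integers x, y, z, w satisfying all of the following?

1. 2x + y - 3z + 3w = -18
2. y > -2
Yes

Take x = -9, y = 0, z = 0, w = 0. Substituting into each constraint:
  (1) 2(-9) + 0 - 3(0) + 3(0) = -18 ✓
  (2) 0 > -2 ✓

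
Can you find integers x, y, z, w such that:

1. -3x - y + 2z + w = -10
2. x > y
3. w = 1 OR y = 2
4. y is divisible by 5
Yes

Take x = 6, y = 5, z = 6, w = 1. Substituting into each constraint:
  (1) -3(6) + (-5) + 2(6) + 1 = -10 ✓
  (2) 6 > 5 ✓
  (3) w = 1, target 1 ✓ (first branch holds)
  (4) 5 = 5 × 1, remainder 0 ✓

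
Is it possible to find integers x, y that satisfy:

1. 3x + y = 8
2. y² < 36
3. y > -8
Yes

Take x = 4, y = -4. Substituting into each constraint:
  (1) 3(4) + (-4) = 8 ✓
  (2) y² = (-4)² = 16, and 16 < 36 ✓
  (3) -4 > -8 ✓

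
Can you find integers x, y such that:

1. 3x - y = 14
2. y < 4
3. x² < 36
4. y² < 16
Yes

Take x = 5, y = 1. Substituting into each constraint:
  (1) 3(5) + (-1) = 14 ✓
  (2) 1 < 4 ✓
  (3) x² = (5)² = 25, and 25 < 36 ✓
  (4) y² = (1)² = 1, and 1 < 16 ✓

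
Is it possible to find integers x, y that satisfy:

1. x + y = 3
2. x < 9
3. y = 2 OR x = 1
Yes

Take x = 1, y = 2. Substituting into each constraint:
  (1) 1 + 2 = 3 ✓
  (2) 1 < 9 ✓
  (3) y = 2, target 2 ✓ (first branch holds)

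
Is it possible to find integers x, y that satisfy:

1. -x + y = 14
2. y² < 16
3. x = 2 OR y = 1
Yes

Take x = -13, y = 1. Substituting into each constraint:
  (1) 13 + 1 = 14 ✓
  (2) y² = (1)² = 1, and 1 < 16 ✓
  (3) y = 1, target 1 ✓ (second branch holds)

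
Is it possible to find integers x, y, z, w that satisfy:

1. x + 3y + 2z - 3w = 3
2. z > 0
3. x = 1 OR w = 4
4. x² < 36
Yes

Take x = 1, y = 0, z = 1, w = 0. Substituting into each constraint:
  (1) 1 + 3(0) + 2(1) - 3(0) = 3 ✓
  (2) 1 > 0 ✓
  (3) x = 1, target 1 ✓ (first branch holds)
  (4) x² = (1)² = 1, and 1 < 36 ✓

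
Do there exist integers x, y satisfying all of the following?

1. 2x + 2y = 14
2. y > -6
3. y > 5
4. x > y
No

A contradictory subset is {2x + 2y = 14, y > 5, x > y}. No integer assignment can satisfy these jointly:

  - 2x + 2y = 14: is a linear equation tying the variables together
  - y > 5: bounds one variable relative to a constant
  - x > y: bounds one variable relative to another variable

Propagating the comparison: x > y and y ≥ 6 give x ≥ 7. Range argument: with x ∈ [7, ∞], y ∈ [6, ∞], the left side of the equation is at least 26, but the right side is 14 < 26. No integer solution exists.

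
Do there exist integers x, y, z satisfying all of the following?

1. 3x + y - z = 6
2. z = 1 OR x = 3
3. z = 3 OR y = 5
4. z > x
Yes

Take x = 3, y = 5, z = 8. Substituting into each constraint:
  (1) 3(3) + 5 + (-8) = 6 ✓
  (2) x = 3, target 3 ✓ (second branch holds)
  (3) y = 5, target 5 ✓ (second branch holds)
  (4) 8 > 3 ✓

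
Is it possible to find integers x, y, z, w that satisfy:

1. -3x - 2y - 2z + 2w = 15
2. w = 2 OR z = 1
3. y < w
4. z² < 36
Yes

Take x = -3, y = -1, z = 0, w = 2. Substituting into each constraint:
  (1) -3(-3) - 2(-1) - 2(0) + 2(2) = 15 ✓
  (2) w = 2, target 2 ✓ (first branch holds)
  (3) -1 < 2 ✓
  (4) z² = (0)² = 0, and 0 < 36 ✓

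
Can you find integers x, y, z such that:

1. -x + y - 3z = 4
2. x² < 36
Yes

Take x = 0, y = 1, z = -1. Substituting into each constraint:
  (1) 0 + 1 - 3(-1) = 4 ✓
  (2) x² = (0)² = 0, and 0 < 36 ✓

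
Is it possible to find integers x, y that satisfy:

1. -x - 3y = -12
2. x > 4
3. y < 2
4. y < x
Yes

Take x = 9, y = 1. Substituting into each constraint:
  (1) (-9) - 3(1) = -12 ✓
  (2) 9 > 4 ✓
  (3) 1 < 2 ✓
  (4) 1 < 9 ✓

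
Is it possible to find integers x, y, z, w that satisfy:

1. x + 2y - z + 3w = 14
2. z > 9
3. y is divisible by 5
Yes

Take x = 24, y = 0, z = 10, w = 0. Substituting into each constraint:
  (1) 24 + 2(0) + (-10) + 3(0) = 14 ✓
  (2) 10 > 9 ✓
  (3) 0 = 5 × 0, remainder 0 ✓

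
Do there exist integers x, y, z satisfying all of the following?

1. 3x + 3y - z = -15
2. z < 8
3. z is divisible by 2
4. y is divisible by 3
Yes

Take x = -5, y = 0, z = 0. Substituting into each constraint:
  (1) 3(-5) + 3(0) + 0 = -15 ✓
  (2) 0 < 8 ✓
  (3) 0 = 2 × 0, remainder 0 ✓
  (4) 0 = 3 × 0, remainder 0 ✓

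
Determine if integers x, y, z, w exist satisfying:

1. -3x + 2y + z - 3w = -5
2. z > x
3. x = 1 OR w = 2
Yes

Take x = 1, y = -1, z = 3, w = 1. Substituting into each constraint:
  (1) -3(1) + 2(-1) + 3 - 3(1) = -5 ✓
  (2) 3 > 1 ✓
  (3) x = 1, target 1 ✓ (first branch holds)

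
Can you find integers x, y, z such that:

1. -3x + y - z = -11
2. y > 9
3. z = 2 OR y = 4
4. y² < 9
No

A contradictory subset is {y > 9, y² < 9}. No integer assignment can satisfy these jointly:

  - y > 9: bounds one variable relative to a constant
  - y² < 9: restricts y to |y| ≤ 2

Direct contradiction: the bounds on y require y ≥ 10 and y ≤ 2 simultaneously, which is empty.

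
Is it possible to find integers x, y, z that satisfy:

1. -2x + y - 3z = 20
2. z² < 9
Yes

Take x = -10, y = 0, z = 0. Substituting into each constraint:
  (1) -2(-10) + 0 - 3(0) = 20 ✓
  (2) z² = (0)² = 0, and 0 < 9 ✓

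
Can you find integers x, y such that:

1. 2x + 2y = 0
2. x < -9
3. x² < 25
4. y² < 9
No

A contradictory subset is {x < -9, x² < 25}. No integer assignment can satisfy these jointly:

  - x < -9: bounds one variable relative to a constant
  - x² < 25: restricts x to |x| ≤ 4

Direct contradiction: the bounds on x require x ≥ -4 and x ≤ -10 simultaneously, which is empty.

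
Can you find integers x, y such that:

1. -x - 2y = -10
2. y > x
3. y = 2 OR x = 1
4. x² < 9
No

A contradictory subset is {-x - 2y = -10, y > x, y = 2 OR x = 1}. No integer assignment can satisfy these jointly:

  - -x - 2y = -10: is a linear equation tying the variables together
  - y > x: bounds one variable relative to another variable
  - y = 2 OR x = 1: forces a choice: either y = 2 or x = 1

Split on the disjunction (y = 2 OR x = 1):
  • If y = 2: the equation forces x = 6, giving (y, x) = (2, 6), which violates y > x.
  • If x = 1: with x = 1, every remaining term of the linear equation is divisible by 2, so the left side is ≡ 0 (mod 2); but the right side -9 ≡ 1 (mod 2). No integers can satisfy it.
Both branches are infeasible, so the system has no integer solution.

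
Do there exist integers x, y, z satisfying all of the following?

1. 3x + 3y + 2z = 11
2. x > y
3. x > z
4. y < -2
Yes

Take x = 5, y = -4, z = 4. Substituting into each constraint:
  (1) 3(5) + 3(-4) + 2(4) = 11 ✓
  (2) 5 > -4 ✓
  (3) 5 > 4 ✓
  (4) -4 < -2 ✓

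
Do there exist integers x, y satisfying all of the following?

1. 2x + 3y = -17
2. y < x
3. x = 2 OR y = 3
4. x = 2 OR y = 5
Yes

Take x = 2, y = -7. Substituting into each constraint:
  (1) 2(2) + 3(-7) = -17 ✓
  (2) -7 < 2 ✓
  (3) x = 2, target 2 ✓ (first branch holds)
  (4) x = 2, target 2 ✓ (first branch holds)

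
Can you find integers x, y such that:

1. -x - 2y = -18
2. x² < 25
Yes

Take x = 0, y = 9. Substituting into each constraint:
  (1) 0 - 2(9) = -18 ✓
  (2) x² = (0)² = 0, and 0 < 25 ✓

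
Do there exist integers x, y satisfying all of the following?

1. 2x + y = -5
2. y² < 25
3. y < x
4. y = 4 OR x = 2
No

The full constraint system is jointly infeasible over the integers. Each constraint and what it forces:

  - 2x + y = -5: is a linear equation tying the variables together
  - y² < 25: restricts y to |y| ≤ 4
  - y < x: bounds one variable relative to another variable
  - y = 4 OR x = 2: forces a choice: either y = 4 or x = 2

Split on the disjunction (y = 4 OR x = 2):
  • If y = 4: with y = 4, every remaining term of the linear equation is divisible by 2, so the left side is ≡ 0 (mod 2); but the right side -9 ≡ 1 (mod 2). No integers can satisfy it.
  • If x = 2: the equation forces y = -9, but y² < 25 requires |y| ≤ 4.
Both branches are infeasible, so the system has no integer solution.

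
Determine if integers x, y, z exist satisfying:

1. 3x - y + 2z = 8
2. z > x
Yes

Take x = 0, y = -6, z = 1. Substituting into each constraint:
  (1) 3(0) + 6 + 2(1) = 8 ✓
  (2) 1 > 0 ✓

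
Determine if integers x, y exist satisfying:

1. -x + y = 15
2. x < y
Yes

Take x = -15, y = 0. Substituting into each constraint:
  (1) 15 + 0 = 15 ✓
  (2) -15 < 0 ✓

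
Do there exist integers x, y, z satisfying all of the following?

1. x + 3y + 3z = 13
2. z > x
Yes

Take x = 1, y = 2, z = 2. Substituting into each constraint:
  (1) 1 + 3(2) + 3(2) = 13 ✓
  (2) 2 > 1 ✓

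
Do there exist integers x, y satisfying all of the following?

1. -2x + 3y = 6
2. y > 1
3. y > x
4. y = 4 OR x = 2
Yes

Take x = 3, y = 4. Substituting into each constraint:
  (1) -2(3) + 3(4) = 6 ✓
  (2) 4 > 1 ✓
  (3) 4 > 3 ✓
  (4) y = 4, target 4 ✓ (first branch holds)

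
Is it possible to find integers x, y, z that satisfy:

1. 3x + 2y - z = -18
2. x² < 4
Yes

Take x = 0, y = 0, z = 18. Substituting into each constraint:
  (1) 3(0) + 2(0) + (-18) = -18 ✓
  (2) x² = (0)² = 0, and 0 < 4 ✓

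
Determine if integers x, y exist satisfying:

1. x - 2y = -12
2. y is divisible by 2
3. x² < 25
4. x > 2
Yes

Take x = 4, y = 8. Substituting into each constraint:
  (1) 4 - 2(8) = -12 ✓
  (2) 8 = 2 × 4, remainder 0 ✓
  (3) x² = (4)² = 16, and 16 < 25 ✓
  (4) 4 > 2 ✓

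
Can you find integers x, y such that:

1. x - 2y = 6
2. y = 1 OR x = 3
Yes

Take x = 8, y = 1. Substituting into each constraint:
  (1) 8 - 2(1) = 6 ✓
  (2) y = 1, target 1 ✓ (first branch holds)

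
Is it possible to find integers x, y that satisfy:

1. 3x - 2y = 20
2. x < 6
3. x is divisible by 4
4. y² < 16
No

The full constraint system is jointly infeasible over the integers. Each constraint and what it forces:

  - 3x - 2y = 20: is a linear equation tying the variables together
  - x < 6: bounds one variable relative to a constant
  - x is divisible by 4: restricts x to multiples of 4
  - y² < 16: restricts y to |y| ≤ 3

The bounds confine y to {-3, -2, -1, 0, 1, 2, 3}. For each value, substitute into the equation:
  • y = -3: the equation gives 3x = 14, so x would not be an integer.
  • y = -2: the equation gives 3x = 16, so x would not be an integer.
  • y = -1: the equation forces x = 6, but 4 does not divide 6.
  • y = 0: the equation gives 3x = 20, so x would not be an integer.
  • y = 1: the equation gives 3x = 22, so x would not be an integer.
  • y = 2: the equation forces x = 8, but this violates the bound x ≤ 5.
  • y = 3: the equation gives 3x = 26, so x would not be an integer.
Every case fails, so no integer solution exists.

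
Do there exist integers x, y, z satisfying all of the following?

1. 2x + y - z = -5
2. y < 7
Yes

Take x = -3, y = 1, z = 0. Substituting into each constraint:
  (1) 2(-3) + 1 + 0 = -5 ✓
  (2) 1 < 7 ✓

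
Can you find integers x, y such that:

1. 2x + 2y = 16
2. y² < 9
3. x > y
Yes

Take x = 8, y = 0. Substituting into each constraint:
  (1) 2(8) + 2(0) = 16 ✓
  (2) y² = (0)² = 0, and 0 < 9 ✓
  (3) 8 > 0 ✓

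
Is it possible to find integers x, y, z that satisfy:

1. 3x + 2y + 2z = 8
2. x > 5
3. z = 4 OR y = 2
Yes

Take x = 6, y = 2, z = -7. Substituting into each constraint:
  (1) 3(6) + 2(2) + 2(-7) = 8 ✓
  (2) 6 > 5 ✓
  (3) y = 2, target 2 ✓ (second branch holds)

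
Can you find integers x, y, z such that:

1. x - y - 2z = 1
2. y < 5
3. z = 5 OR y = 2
Yes

Take x = 3, y = 2, z = 0. Substituting into each constraint:
  (1) 3 + (-2) - 2(0) = 1 ✓
  (2) 2 < 5 ✓
  (3) y = 2, target 2 ✓ (second branch holds)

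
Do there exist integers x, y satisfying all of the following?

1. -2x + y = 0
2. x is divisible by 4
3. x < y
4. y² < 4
No

A contradictory subset is {-2x + y = 0, x < y, y² < 4}. No integer assignment can satisfy these jointly:

  - -2x + y = 0: is a linear equation tying the variables together
  - x < y: bounds one variable relative to another variable
  - y² < 4: restricts y to |y| ≤ 1

The bounds confine y to {-1, 0, 1}. For each value, substitute into the equation:
  • y = -1: the equation gives -2x = 1, so x would not be an integer.
  • y = 0: the equation forces x = 0, but y > x fails since 0 ≤ 0.
  • y = 1: the equation gives -2x = -1, so x would not be an integer.
Every case fails, so no integer solution exists.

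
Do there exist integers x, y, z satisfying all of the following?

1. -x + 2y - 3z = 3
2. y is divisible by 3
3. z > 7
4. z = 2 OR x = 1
No

The full constraint system is jointly infeasible over the integers. Each constraint and what it forces:

  - -x + 2y - 3z = 3: is a linear equation tying the variables together
  - y is divisible by 3: restricts y to multiples of 3
  - z > 7: bounds one variable relative to a constant
  - z = 2 OR x = 1: forces a choice: either z = 2 or x = 1

Split on the disjunction (z = 2 OR x = 1):
  • If z = 2: this contradicts the bound z ≥ 8.
  • If x = 1: with x = 1, writing y = 3y', every remaining term of the linear equation is divisible by 3, so the left side is ≡ 0 (mod 3); but the right side 4 ≡ 1 (mod 3). No integers can satisfy it.
Both branches are infeasible, so the system has no integer solution.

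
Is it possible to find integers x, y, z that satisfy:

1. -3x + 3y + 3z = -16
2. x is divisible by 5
No

Even the single constraint (-3x + 3y + 3z = -16) is infeasible over the integers.

  - -3x + 3y + 3z = -16: every term on the left is divisible by 3, so the LHS ≡ 0 (mod 3), but the RHS -16 is not — no integer solution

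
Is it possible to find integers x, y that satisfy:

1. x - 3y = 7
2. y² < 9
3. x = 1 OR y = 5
Yes

Take x = 1, y = -2. Substituting into each constraint:
  (1) 1 - 3(-2) = 7 ✓
  (2) y² = (-2)² = 4, and 4 < 9 ✓
  (3) x = 1, target 1 ✓ (first branch holds)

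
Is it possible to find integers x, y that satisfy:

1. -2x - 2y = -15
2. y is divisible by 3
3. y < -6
No

Even the single constraint (-2x - 2y = -15) is infeasible over the integers.

  - -2x - 2y = -15: every term on the left is divisible by 2, so the LHS ≡ 0 (mod 2), but the RHS -15 is not — no integer solution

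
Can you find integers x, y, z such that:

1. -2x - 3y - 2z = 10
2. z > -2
Yes

Take x = -5, y = 0, z = 0. Substituting into each constraint:
  (1) -2(-5) - 3(0) - 2(0) = 10 ✓
  (2) 0 > -2 ✓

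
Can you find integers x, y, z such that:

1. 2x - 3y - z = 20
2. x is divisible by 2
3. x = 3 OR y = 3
Yes

Take x = 4, y = 3, z = -21. Substituting into each constraint:
  (1) 2(4) - 3(3) + 21 = 20 ✓
  (2) 4 = 2 × 2, remainder 0 ✓
  (3) y = 3, target 3 ✓ (second branch holds)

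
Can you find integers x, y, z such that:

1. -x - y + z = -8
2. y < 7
Yes

Take x = 8, y = 0, z = 0. Substituting into each constraint:
  (1) (-8) + 0 + 0 = -8 ✓
  (2) 0 < 7 ✓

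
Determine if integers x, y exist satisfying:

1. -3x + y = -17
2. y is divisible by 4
Yes

Take x = 3, y = -8. Substituting into each constraint:
  (1) -3(3) + (-8) = -17 ✓
  (2) -8 = 4 × -2, remainder 0 ✓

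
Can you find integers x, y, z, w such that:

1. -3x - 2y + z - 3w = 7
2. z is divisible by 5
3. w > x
Yes

Take x = 0, y = -5, z = 0, w = 1. Substituting into each constraint:
  (1) -3(0) - 2(-5) + 0 - 3(1) = 7 ✓
  (2) 0 = 5 × 0, remainder 0 ✓
  (3) 1 > 0 ✓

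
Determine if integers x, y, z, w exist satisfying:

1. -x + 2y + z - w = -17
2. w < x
Yes

Take x = 1, y = 0, z = -16, w = 0. Substituting into each constraint:
  (1) (-1) + 2(0) + (-16) + 0 = -17 ✓
  (2) 0 < 1 ✓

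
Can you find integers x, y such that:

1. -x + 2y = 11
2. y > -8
Yes

Take x = -11, y = 0. Substituting into each constraint:
  (1) 11 + 2(0) = 11 ✓
  (2) 0 > -8 ✓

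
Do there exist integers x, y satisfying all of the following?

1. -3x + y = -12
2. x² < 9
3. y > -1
No

The full constraint system is jointly infeasible over the integers. Each constraint and what it forces:

  - -3x + y = -12: is a linear equation tying the variables together
  - x² < 9: restricts x to |x| ≤ 2
  - y > -1: bounds one variable relative to a constant

Range argument: with x ∈ [-2, 2], y ∈ [0, ∞], the left side of the equation is at least -6, but the right side is -12 < -6. No integer solution exists.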